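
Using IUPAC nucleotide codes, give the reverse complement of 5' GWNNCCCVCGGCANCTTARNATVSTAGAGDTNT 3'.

5'-ANAHCTCTASBATNYTAAGNTGCCGBGGGNNWC-3'

Standard pairs A↔T, G↔C; ambiguity codes pair R↔Y, W↔W, S↔S, D↔H, V↔B, N↔N. Complement (CWNNGGGBGCCGTNGAATYNTABSATCTCHANA), then reverse for 5'→3'.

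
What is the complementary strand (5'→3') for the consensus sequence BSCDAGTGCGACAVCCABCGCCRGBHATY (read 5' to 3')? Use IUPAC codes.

5'-RATDVCYGGCGVTGGBTGTCGCACTHGSV-3'

Standard pairs A↔T, G↔C; ambiguity codes pair R↔Y, S↔S, B↔V, D↔H. Complement (VSGHTCACGCTGTBGGTVGCGGYCVDTAR), then reverse for 5'→3'.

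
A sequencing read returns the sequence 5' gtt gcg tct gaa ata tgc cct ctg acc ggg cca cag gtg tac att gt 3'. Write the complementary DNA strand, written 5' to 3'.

5'-ACAATGTACACCTGTGGCCCGGTCAGAGGGCATATTTCAGACGCAAC-3'

The complement of GTTGCGTCTGAAATATGCCCTCTGACCGGGCCACAGGTGTACATTGT is CAACGCAGACTTTATACGGGAGACTGGCCCGGTGTCCACATGTAACA (A↔T, G↔C). DNA strands are antiparallel, so the complementary strand runs 3'→5'; reversing gives the 5'→3' form.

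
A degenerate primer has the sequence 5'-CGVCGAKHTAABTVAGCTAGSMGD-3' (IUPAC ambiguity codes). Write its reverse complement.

5′-HCKSCTAGCTBAVTTADMTCGBCG-3′

Standard pairs A↔T, G↔C; ambiguity codes pair M↔K, S↔S, B↔V, D↔H. Complement (GCBGCTMDATTVABTCGATCSKCH), then reverse for 5'→3'.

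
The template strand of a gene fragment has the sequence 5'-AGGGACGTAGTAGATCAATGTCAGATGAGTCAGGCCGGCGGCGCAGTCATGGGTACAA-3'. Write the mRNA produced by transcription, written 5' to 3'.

RNA polymerase reads the template 3'→5' and synthesizes mRNA 5'→3' by base-pairing (A→U, T→A, G↔C). The complement of the template is TCCCTGCATCATCTAGTTACAGTCTACTCAGTCCGGCCGCCGCGTCAGTACCCATGTT; antiparallel, so 5'→3' the coding strand is TTGTACCCATGACTGCGCCGCCGGCCTGACTCATCTGACATTGATCTACTACGTCCCT. Replace T with U for the mRNA.

5'-UUGUACCCAUGACUGCGCCGCCGGCCUGACUCAUCUGACAUUGAUCUACUACGUCCCU-3'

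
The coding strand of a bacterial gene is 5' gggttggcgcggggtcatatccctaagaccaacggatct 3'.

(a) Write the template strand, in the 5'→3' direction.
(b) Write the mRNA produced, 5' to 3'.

(a) The template strand is the reverse complement of the coding strand: complement CCCAACCGCGCCCCAGTATAGGGATTCTGGTTGCCTAGA, then reverse.
(b) mRNA matches the coding strand with T→U.

(a) 5'-AGATCCGTTGGTCTTAGGGATATGACCCCGCGCCAACCC-3'
(b) 5'-GGGUUGGCGCGGGGUCAUAUCCCUAAGACCAACGGAUCU-3'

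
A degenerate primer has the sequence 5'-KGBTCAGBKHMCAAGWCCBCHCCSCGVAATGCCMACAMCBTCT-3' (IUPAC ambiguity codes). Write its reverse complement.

Standard pairs A↔T, G↔C; ambiguity codes pair M↔K, W↔W, S↔S, B↔V, H↔D. Complement (MCVAGTCVMDKGTTCWGGVGDGGSGCBTTACGGKTGTKGVAGA), then reverse for 5'→3'.

5′-AGAVGKTGTKGGCATTBCGSGGDGVGGWCTTGKDMVCTGAVCM-3′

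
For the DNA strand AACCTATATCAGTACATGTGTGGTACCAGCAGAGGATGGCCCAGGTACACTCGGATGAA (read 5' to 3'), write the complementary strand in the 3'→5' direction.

Base-pairing A↔T, G↔C gives the complement. The complementary strand is antiparallel, so paired with a 5'→3' strand it runs 3'→5'.

3'-TTGGATATAGTCATGTACACACCATGGTCGTCTCCTACCGGGTCCATGTGAGCCTACTT-5'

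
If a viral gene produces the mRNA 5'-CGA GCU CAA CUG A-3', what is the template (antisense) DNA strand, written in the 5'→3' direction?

5'-TCAGTTGAGCTCG-3'

Replace U with T to get the coding DNA strand: CGAGCTCAACTGA. The template strand is its reverse complement (complement GCTCGAGTTGACT, then reverse).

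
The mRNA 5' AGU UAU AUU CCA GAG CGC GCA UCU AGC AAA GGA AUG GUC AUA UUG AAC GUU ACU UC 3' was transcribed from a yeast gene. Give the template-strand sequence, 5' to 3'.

5'-GAAGTAACGTTCAATATGACCATTCCTTTGCTAGATGCGCGCTCTGGAATATAACT-3'

Replace U with T to get the coding DNA strand: AGTTATATTCCAGAGCGCGCATCTAGCAAAGGAATGGTCATATTGAACGTTACTTC. The template strand is its reverse complement (complement TCAATATAAGGTCTCGCGCGTAGATCGTTTCCTTACCAGTATAACTTGCAATGAAG, then reverse).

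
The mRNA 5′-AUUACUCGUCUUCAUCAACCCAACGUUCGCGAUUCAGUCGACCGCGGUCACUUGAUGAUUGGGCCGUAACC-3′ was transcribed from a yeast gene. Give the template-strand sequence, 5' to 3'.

5'-GGTTACGGCCCAATCATCAAGTGACCGCGGTCGACTGAATCGCGAACGTTGGGTTGATGAAGACGAGTAAT-3'

Replace U with T to get the coding DNA strand: ATTACTCGTCTTCATCAACCCAACGTTCGCGATTCAGTCGACCGCGGTCACTTGATGATTGGGCCGTAACC. The template strand is its reverse complement (complement TAATGAGCAGAAGTAGTTGGGTTGCAAGCGCTAAGTCAGCTGGCGCCAGTGAACTACTAACCCGGCATTGG, then reverse).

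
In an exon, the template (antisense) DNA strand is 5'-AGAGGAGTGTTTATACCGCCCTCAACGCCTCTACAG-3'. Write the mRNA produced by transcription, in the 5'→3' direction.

The mRNA has the sequence of the coding strand (reverse complement of the template) with T→U. Reverse complement of AGAGGAGTGTTTATACCGCCCTCAACGCCTCTACAG is CTGTAGAGGCGTTGAGGGCGGTATAAACACTCCTCT; then T→U.

5'-CUGUAGAGGCGUUGAGGGCGGUAUAAACACUCCUCU-3'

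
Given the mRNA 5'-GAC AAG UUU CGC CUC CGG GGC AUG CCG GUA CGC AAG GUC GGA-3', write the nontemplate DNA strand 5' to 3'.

The coding DNA strand has the same 5'→3' sequence as the mRNA with U replaced by T.

5'-GACAAGTTTCGCCTCCGGGGCATGCCGGTACGCAAGGTCGGA-3'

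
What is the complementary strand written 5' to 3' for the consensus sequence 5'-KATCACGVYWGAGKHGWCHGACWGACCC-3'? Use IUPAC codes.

5'-GGGTCWGTCDGWCDMCTCWRBCGTGATM-3'

Standard pairs A↔T, G↔C; ambiguity codes pair Y↔R, K↔M, W↔W, H↔D, V↔B. Complement (MTAGTGCBRWCTCMDCWGDCTGWCTGGG), then reverse for 5'→3'.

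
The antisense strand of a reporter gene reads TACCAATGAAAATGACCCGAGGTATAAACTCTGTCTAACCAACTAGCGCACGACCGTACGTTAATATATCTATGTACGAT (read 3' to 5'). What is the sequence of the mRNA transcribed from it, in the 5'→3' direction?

5′-AUGGUUACUUUUACUGGGCUCCAUAUUUGAGACAGAUUGGUUGAUCGCGUGCUGGCAUGCAAUUAUAUAGAUACAUGCUA-3′

Reading the template 3'→5' as shown, RNA polymerase pairs each base (A→U, T→A, G↔C) to build mRNA 5'→3' directly.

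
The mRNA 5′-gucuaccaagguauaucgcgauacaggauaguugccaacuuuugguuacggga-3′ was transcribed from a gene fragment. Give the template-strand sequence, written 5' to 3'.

5'-TCCCGTAACCAAAAGTTGGCAACTATCCTGTATCGCGATATACCTTGGTAGAC-3'

Replace U with T to get the coding DNA strand: GTCTACCAAGGTATATCGCGATACAGGATAGTTGCCAACTTTTGGTTACGGGA. The template strand is its reverse complement (complement CAGATGGTTCCATATAGCGCTATGTCCTATCAACGGTTGAAAACCAATGCCCT, then reverse).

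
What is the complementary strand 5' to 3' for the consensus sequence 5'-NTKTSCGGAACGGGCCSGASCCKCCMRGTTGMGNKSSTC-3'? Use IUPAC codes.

5'-GASSMNCKCAACYKGGMGGSTCSGGCCCGTTCCGSAMAN-3'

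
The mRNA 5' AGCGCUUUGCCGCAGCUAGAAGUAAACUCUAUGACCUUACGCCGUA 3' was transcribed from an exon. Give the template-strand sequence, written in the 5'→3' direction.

Replace U with T to get the coding DNA strand: AGCGCTTTGCCGCAGCTAGAAGTAAACTCTATGACCTTACGCCGTA. The template strand is its reverse complement (complement TCGCGAAACGGCGTCGATCTTCATTTGAGATACTGGAATGCGGCAT, then reverse).

5'-TACGGCGTAAGGTCATAGAGTTTACTTCTAGCTGCGGCAAAGCGCT-3'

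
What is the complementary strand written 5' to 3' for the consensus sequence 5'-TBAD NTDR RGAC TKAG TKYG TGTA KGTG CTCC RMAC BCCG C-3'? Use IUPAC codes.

5'-GCGGVGTKYGGAGCACMTACACRMACTMAGTCYYHANHTVA-3'

Standard pairs A↔T, G↔C; ambiguity codes pair R↔Y, M↔K, B↔V, D↔H, N↔N. Complement (AVTHNAHYYCTGAMTCAMRCACATMCACGAGGYKTGVGGCG), then reverse for 5'→3'.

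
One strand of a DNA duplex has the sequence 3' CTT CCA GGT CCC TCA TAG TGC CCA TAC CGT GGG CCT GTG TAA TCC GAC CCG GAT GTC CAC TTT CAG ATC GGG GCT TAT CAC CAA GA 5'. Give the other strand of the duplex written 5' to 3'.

5'-GAAGGTCCAGGGAGTATCACGGGTATGGCACCCGGACACATTAGGCTGGGCCTACAGGTGAAAGTCTAGCCCCGAATAGTGGTTCT-3'

The strand is given 3'→5', so its complement runs 5'→3' in the same left-to-right order: pair each base A↔T, G↔C.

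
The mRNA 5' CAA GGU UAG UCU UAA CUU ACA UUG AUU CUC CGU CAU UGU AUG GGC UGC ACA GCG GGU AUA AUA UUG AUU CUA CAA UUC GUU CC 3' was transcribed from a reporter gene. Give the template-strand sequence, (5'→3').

5′-GGAACGAATTGTAGAATCAATATTATACCCGCTGTGCAGCCCATACAATGACGGAGAATCAATGTAAGTTAAGACTAACCTTG-3′

Replace U with T to get the coding DNA strand: CAAGGTTAGTCTTAACTTACATTGATTCTCCGTCATTGTATGGGCTGCACAGCGGGTATAATATTGATTCTACAATTCGTTCC. The template strand is its reverse complement (complement GTTCCAATCAGAATTGAATGTAACTAAGAGGCAGTAACATACCCGACGTGTCGCCCATATTATAACTAAGATGTTAAGCAAGG, then reverse).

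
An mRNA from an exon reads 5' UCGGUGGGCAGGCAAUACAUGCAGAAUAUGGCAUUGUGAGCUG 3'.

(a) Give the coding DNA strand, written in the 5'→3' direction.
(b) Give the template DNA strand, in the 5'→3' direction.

(a) The coding strand matches the mRNA with U→T.
(b) The template strand is the reverse complement of the coding strand.

(a) 5'-TCGGTGGGCAGGCAATACATGCAGAATATGGCATTGTGAGCTG-3'
(b) 5'-CAGCTCACAATGCCATATTCTGCATGTATTGCCTGCCCACCGA-3'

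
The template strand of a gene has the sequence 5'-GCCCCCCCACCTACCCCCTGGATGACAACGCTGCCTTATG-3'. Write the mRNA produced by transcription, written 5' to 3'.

5'-CAUAAGGCAGCGUUGUCAUCCAGGGGGUAGGUGGGGGGGC-3'

RNA polymerase reads the template 3'→5' and synthesizes mRNA 5'→3' by base-pairing (A→U, T→A, G↔C). The complement of the template is CGGGGGGGTGGATGGGGGACCTACTGTTGCGACGGAATAC; antiparallel, so 5'→3' the coding strand is CATAAGGCAGCGTTGTCATCCAGGGGGTAGGTGGGGGGGC. Replace T with U for the mRNA.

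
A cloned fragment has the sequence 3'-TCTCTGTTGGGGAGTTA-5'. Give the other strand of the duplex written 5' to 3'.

The strand is given 3'→5', so its complement runs 5'→3' in the same left-to-right order: pair each base A↔T, G↔C.

5′-AGAGACAACCCCTCAAT-3′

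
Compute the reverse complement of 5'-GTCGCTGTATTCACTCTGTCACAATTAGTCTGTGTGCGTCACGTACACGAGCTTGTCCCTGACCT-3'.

5'-AGGTCAGGGACAAGCTCGTGTACGTGACGCACACAGACTAATTGTGACAGAGTGAATACAGCGAC-3'

Complement each base (A↔T, G↔C): CAGCGACATAAGTGAGACAGTGTTAATCAGACACACGCAGTGCATGTGCTCGAACAGGGACTGGA. Then reverse.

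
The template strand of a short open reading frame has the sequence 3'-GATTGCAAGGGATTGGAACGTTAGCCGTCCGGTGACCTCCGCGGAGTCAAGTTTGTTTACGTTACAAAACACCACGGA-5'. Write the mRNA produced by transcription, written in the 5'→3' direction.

5'-CUAACGUUCCCUAACCUUGCAAUCGGCAGGCCACUGGAGGCGCCUCAGUUCAAACAAAUGCAAUGUUUUGUGGUGCCU-3'

Reading the template 3'→5' as shown, RNA polymerase pairs each base (A→U, T→A, G↔C) to build mRNA 5'→3' directly.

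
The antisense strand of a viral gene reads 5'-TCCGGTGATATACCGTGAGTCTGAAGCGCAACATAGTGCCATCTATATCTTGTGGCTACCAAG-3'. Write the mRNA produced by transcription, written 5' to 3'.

The mRNA has the sequence of the coding strand (reverse complement of the template) with T→U. Reverse complement of TCCGGTGATATACCGTGAGTCTGAAGCGCAACATAGTGCCATCTATATCTTGTGGCTACCAAG is CTTGGTAGCCACAAGATATAGATGGCACTATGTTGCGCTTCAGACTCACGGTATATCACCGGA; then T→U.

5'-CUUGGUAGCCACAAGAUAUAGAUGGCACUAUGUUGCGCUUCAGACUCACGGUAUAUCACCGGA-3'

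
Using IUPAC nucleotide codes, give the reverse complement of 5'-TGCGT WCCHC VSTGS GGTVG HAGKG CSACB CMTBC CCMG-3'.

Standard pairs A↔T, G↔C; ambiguity codes pair M↔K, W↔W, S↔S, B↔V, H↔D. Complement (ACGCAWGGDGBSACSCCABCDTCMCGSTGVGKAVGGGKC), then reverse for 5'→3'.

5′-CKGGGVAKGVGTSGCMCTDCBACCSCASBGDGGWACGCA-3′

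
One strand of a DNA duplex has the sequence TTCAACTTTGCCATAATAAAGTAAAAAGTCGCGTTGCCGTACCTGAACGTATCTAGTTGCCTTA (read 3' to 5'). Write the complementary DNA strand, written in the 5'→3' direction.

The strand is given 3'→5', so its complement runs 5'→3' in the same left-to-right order: pair each base A↔T, G↔C.

5'-AAGTTGAAACGGTATTATTTCATTTTTCAGCGCAACGGCATGGACTTGCATAGATCAACGGAAT-3'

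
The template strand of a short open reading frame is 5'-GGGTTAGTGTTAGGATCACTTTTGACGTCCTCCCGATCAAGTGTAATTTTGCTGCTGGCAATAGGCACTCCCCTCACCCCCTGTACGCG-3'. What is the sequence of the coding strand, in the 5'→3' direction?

5'-CGCGTACAGGGGGTGAGGGGAGTGCCTATTGCCAGCAGCAAAATTACACTTGATCGGGAGGACGTCAAAAGTGATCCTAACACTAACCC-3'

The coding strand is complementary and antiparallel to the template: take the complement (A↔T, G↔C) and reverse.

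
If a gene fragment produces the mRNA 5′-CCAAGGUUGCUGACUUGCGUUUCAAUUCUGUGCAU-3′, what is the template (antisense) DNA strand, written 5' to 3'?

5'-ATGCACAGAATTGAAACGCAAGTCAGCAACCTTGG-3'

Replace U with T to get the coding DNA strand: CCAAGGTTGCTGACTTGCGTTTCAATTCTGTGCAT. The template strand is its reverse complement (complement GGTTCCAACGACTGAACGCAAAGTTAAGACACGTA, then reverse).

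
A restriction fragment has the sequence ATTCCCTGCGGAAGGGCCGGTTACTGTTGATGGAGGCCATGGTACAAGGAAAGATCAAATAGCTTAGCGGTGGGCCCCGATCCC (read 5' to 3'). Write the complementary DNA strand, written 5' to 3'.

5′-GGGATCGGGGCCCACCGCTAAGCTATTTGATCTTTCCTTGTACCATGGCCTCCATCAACAGTAACCGGCCCTTCCGCAGGGAAT-3′

The complement of ATTCCCTGCGGAAGGGCCGGTTACTGTTGATGGAGGCCATGGTACAAGGAAAGATCAAATAGCTTAGCGGTGGGCCCCGATCCC is TAAGGGACGCCTTCCCGGCCAATGACAACTACCTCCGGTACCATGTTCCTTTCTAGTTTATCGAATCGCCACCCGGGGCTAGGG (A↔T, G↔C). DNA strands are antiparallel, so the complementary strand runs 3'→5'; reversing gives the 5'→3' form.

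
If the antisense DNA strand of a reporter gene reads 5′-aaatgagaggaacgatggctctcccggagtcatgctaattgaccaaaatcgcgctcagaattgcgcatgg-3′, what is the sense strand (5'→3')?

The coding strand is complementary and antiparallel to the template: take the complement (A↔T, G↔C) and reverse.

5′-CCATGCGCAATTCTGAGCGCGATTTTGGTCAATTAGCATGACTCCGGGAGAGCCATCGTTCCTCTCATTT-3′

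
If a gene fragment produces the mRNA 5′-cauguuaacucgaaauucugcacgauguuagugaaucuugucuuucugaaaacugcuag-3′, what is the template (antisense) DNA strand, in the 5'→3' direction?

5'-CTAGCAGTTTTCAGAAAGACAAGATTCACTAACATCGTGCAGAATTTCGAGTTAACATG-3'

Replace U with T to get the coding DNA strand: CATGTTAACTCGAAATTCTGCACGATGTTAGTGAATCTTGTCTTTCTGAAAACTGCTAG. The template strand is its reverse complement (complement GTACAATTGAGCTTTAAGACGTGCTACAATCACTTAGAACAGAAAGACTTTTGACGATC, then reverse).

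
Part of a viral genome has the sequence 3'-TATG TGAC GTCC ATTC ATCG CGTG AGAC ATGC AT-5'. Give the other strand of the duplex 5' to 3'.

The strand is given 3'→5', so its complement runs 5'→3' in the same left-to-right order: pair each base A↔T, G↔C.

5'-ATACACTGCAGGTAAGTAGCGCACTCTGTACGTA-3'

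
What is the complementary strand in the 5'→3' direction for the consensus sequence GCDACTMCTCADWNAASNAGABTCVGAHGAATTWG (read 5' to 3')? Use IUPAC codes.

Standard pairs A↔T, G↔C; ambiguity codes pair M↔K, W↔W, S↔S, B↔V, D↔H, N↔N. Complement (CGHTGAKGAGTHWNTTSNTCTVAGBCTDCTTAAWC), then reverse for 5'→3'.

5'-CWAATTCDTCBGAVTCTNSTTNWHTGAGKAGTHGC-3'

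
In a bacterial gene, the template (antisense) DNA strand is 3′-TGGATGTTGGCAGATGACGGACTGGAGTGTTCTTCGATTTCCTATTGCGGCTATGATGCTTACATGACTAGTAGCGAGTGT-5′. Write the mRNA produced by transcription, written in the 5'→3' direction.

Reading the template 3'→5' as shown, RNA polymerase pairs each base (A→U, T→A, G↔C) to build mRNA 5'→3' directly.

5'-ACCUACAACCGUCUACUGCCUGACCUCACAAGAAGCUAAAGGAUAACGCCGAUACUACGAAUGUACUGAUCAUCGCUCACA-3'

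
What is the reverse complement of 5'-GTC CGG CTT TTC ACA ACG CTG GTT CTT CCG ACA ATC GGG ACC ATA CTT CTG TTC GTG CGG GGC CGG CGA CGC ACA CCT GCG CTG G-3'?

Complement each base (A↔T, G↔C): CAGGCCGAAAAGTGTTGCGACCAAGAAGGCTGTTAGCCCTGGTATGAAGACAAGCACGCCCCGGCCGCTGCGTGTGGACGCGACC. Then reverse.

5′-CCAGCGCAGGTGTGCGTCGCCGGCCCCGCACGAACAGAAGTATGGTCCCGATTGTCGGAAGAACCAGCGTTGTGAAAAGCCGGAC-3′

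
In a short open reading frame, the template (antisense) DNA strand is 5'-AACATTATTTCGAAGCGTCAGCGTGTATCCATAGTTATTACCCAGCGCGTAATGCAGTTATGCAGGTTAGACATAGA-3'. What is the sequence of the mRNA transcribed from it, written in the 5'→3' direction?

The mRNA has the sequence of the coding strand (reverse complement of the template) with T→U. Reverse complement of AACATTATTTCGAAGCGTCAGCGTGTATCCATAGTTATTACCCAGCGCGTAATGCAGTTATGCAGGTTAGACATAGA is TCTATGTCTAACCTGCATAACTGCATTACGCGCTGGGTAATAACTATGGATACACGCTGACGCTTCGAAATAATGTT; then T→U.

5′-UCUAUGUCUAACCUGCAUAACUGCAUUACGCGCUGGGUAAUAACUAUGGAUACACGCUGACGCUUCGAAAUAAUGUU-3′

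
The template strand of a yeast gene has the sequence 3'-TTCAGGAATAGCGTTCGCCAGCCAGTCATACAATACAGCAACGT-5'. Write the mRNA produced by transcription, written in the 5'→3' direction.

5'-AAGUCCUUAUCGCAAGCGGUCGGUCAGUAUGUUAUGUCGUUGCA-3'

Reading the template 3'→5' as shown, RNA polymerase pairs each base (A→U, T→A, G↔C) to build mRNA 5'→3' directly.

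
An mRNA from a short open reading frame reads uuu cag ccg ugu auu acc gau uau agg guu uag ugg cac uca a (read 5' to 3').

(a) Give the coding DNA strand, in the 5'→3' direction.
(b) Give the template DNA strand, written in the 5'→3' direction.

(a) 5'-TTTCAGCCGTGTATTACCGATTATAGGGTTTAGTGGCACTCAA-3'
(b) 5′-TTGAGTGCCACTAAACCCTATAATCGGTAATACACGGCTGAAA-3′

(a) The coding strand matches the mRNA with U→T.
(b) The template strand is the reverse complement of the coding strand.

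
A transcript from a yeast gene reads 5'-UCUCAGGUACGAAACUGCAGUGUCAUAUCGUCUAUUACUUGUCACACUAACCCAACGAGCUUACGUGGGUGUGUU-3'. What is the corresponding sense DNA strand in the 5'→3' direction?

5'-TCTCAGGTACGAAACTGCAGTGTCATATCGTCTATTACTTGTCACACTAACCCAACGAGCTTACGTGGGTGTGTT-3'

The coding DNA strand has the same 5'→3' sequence as the mRNA with U replaced by T.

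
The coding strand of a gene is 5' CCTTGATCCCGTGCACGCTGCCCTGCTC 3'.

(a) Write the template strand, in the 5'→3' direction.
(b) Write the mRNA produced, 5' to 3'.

(a) 5'-GAGCAGGGCAGCGTGCACGGGATCAAGG-3'
(b) 5'-CCUUGAUCCCGUGCACGCUGCCCUGCUC-3'

(a) The template strand is the reverse complement of the coding strand: complement GGAACTAGGGCACGTGCGACGGGACGAG, then reverse.
(b) mRNA matches the coding strand with T→U.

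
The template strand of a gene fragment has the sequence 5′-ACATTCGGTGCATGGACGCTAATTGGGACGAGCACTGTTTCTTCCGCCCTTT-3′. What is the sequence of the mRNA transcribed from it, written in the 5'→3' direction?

5'-AAAGGGCGGAAGAAACAGUGCUCGUCCCAAUUAGCGUCCAUGCACCGAAUGU-3'

The mRNA has the sequence of the coding strand (reverse complement of the template) with T→U. Reverse complement of ACATTCGGTGCATGGACGCTAATTGGGACGAGCACTGTTTCTTCCGCCCTTT is AAAGGGCGGAAGAAACAGTGCTCGTCCCAATTAGCGTCCATGCACCGAATGT; then T→U.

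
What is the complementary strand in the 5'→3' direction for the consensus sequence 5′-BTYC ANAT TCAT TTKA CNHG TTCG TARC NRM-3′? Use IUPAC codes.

5'-KYNGYTACGAACDNGTMAAATGAATNTGRAV-3'

Standard pairs A↔T, G↔C; ambiguity codes pair R↔Y, M↔K, B↔V, H↔D, N↔N. Complement (VARGTNTAAGTAAAMTGNDCAAGCATYGNYK), then reverse for 5'→3'.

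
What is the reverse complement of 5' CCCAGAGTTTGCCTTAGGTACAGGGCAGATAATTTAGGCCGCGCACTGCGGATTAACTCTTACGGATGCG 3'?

Reading the sequence 3'→5' and pairing each base (A↔T, G↔C) gives the reverse complement directly.

5'-CGCATCCGTAAGAGTTAATCCGCAGTGCGCGGCCTAAATTATCTGCCCTGTACCTAAGGCAAACTCTGGG-3'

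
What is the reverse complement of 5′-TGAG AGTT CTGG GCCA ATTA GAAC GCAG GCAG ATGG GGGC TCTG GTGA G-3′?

Reading the sequence 3'→5' and pairing each base (A↔T, G↔C) gives the reverse complement directly.

5'-CTCACCAGAGCCCCCATCTGCCTGCGTTCTAATTGGCCCAGAACTCTCA-3'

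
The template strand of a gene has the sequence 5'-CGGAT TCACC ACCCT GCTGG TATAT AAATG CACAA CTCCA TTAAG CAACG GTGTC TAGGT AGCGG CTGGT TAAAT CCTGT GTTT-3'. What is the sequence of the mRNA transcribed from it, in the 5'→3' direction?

The mRNA has the sequence of the coding strand (reverse complement of the template) with T→U. Reverse complement of CGGATTCACCACCCTGCTGGTATATAAATGCACAACTCCATTAAGCAACGGTGTCTAGGTAGCGGCTGGTTAAATCCTGTGTTT is AAACACAGGATTTAACCAGCCGCTACCTAGACACCGTTGCTTAATGGAGTTGTGCATTTATATACCAGCAGGGTGGTGAATCCG; then T→U.

5′-AAACACAGGAUUUAACCAGCCGCUACCUAGACACCGUUGCUUAAUGGAGUUGUGCAUUUAUAUACCAGCAGGGUGGUGAAUCCG-3′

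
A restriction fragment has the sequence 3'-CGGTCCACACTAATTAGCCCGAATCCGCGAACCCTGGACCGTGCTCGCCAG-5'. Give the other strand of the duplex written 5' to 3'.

The strand is given 3'→5', so its complement runs 5'→3' in the same left-to-right order: pair each base A↔T, G↔C.

5'-GCCAGGTGTGATTAATCGGGCTTAGGCGCTTGGGACCTGGCACGAGCGGTC-3'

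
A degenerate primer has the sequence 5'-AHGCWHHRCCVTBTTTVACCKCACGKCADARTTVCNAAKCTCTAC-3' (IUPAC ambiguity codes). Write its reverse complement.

5'-GTAGAGMTTNGBAAYTHTGMCGTGMGGTBAAAVABGGYDDWGCDT-3'

Standard pairs A↔T, G↔C; ambiguity codes pair R↔Y, K↔M, W↔W, B↔V, D↔H, N↔N. Complement (TDCGWDDYGGBAVAAABTGGMGTGCMGTHTYAABGNTTMGAGATG), then reverse for 5'→3'.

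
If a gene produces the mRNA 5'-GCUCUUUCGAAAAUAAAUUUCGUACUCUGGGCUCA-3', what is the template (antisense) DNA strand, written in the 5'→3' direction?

5′-TGAGCCCAGAGTACGAAATTTATTTTCGAAAGAGC-3′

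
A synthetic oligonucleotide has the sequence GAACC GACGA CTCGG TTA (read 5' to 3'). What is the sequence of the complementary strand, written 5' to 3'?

5'-TAACCGAGTCGTCGGTTC-3'

Pairing A↔T and G↔C gives CTTGGCTGCTGAGCCAAT, running 3'→5'. Reverse for the 5'→3' convention.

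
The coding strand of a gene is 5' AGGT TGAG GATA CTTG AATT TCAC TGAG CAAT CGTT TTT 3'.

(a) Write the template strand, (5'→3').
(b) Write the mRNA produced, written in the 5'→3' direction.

(a) The template strand is the reverse complement of the coding strand: complement TCCAACTCCTATGAACTTAAAGTGACTCGTTAGCAAAAA, then reverse.
(b) mRNA matches the coding strand with T→U.

(a) 5′-AAAAACGATTGCTCAGTGAAATTCAAGTATCCTCAACCT-3′
(b) 5'-AGGUUGAGGAUACUUGAAUUUCACUGAGCAAUCGUUUUU-3'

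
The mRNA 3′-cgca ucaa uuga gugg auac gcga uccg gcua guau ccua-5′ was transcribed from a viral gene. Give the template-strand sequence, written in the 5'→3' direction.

5'-GCGTAGTTAACTCACCTATGCGCTAGGCCGATCATAGGAT-3'

Written 5'→3' the mRNA is AUCCUAUGAUCGGCCUAGCGCAUAGGUGAGUUAACUACGC, so the coding DNA strand is ATCCTATGATCGGCCTAGCGCATAGGTGAGTTAACTACGC. The template is its reverse complement.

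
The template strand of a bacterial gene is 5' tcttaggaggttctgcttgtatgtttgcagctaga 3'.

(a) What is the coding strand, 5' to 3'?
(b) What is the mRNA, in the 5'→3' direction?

(a) 5′-TCTAGCTGCAAACATACAAGCAGAACCTCCTAAGA-3′
(b) 5'-UCUAGCUGCAAACAUACAAGCAGAACCUCCUAAGA-3'

(a) The coding strand is the reverse complement of the template: complement AGAATCCTCCAAGACGAACATACAAACGTCGATCT, then reverse.
(b) mRNA has the coding-strand sequence with T→U.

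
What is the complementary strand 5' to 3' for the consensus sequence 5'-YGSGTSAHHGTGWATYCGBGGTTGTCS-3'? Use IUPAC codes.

5'-SGACAACCVCGRATWCACDDTSACSCR-3'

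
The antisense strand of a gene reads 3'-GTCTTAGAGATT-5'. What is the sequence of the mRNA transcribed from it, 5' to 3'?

5′-CAGAAUCUCUAA-3′

Reading the template 3'→5' as shown, RNA polymerase pairs each base (A→U, T→A, G↔C) to build mRNA 5'→3' directly.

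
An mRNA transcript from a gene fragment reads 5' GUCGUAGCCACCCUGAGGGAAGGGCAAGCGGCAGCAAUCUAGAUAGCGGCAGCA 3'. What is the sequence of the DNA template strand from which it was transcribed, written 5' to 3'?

Replace U with T to get the coding DNA strand: GTCGTAGCCACCCTGAGGGAAGGGCAAGCGGCAGCAATCTAGATAGCGGCAGCA. The template strand is its reverse complement (complement CAGCATCGGTGGGACTCCCTTCCCGTTCGCCGTCGTTAGATCTATCGCCGTCGT, then reverse).

5'-TGCTGCCGCTATCTAGATTGCTGCCGCTTGCCCTTCCCTCAGGGTGGCTACGAC-3'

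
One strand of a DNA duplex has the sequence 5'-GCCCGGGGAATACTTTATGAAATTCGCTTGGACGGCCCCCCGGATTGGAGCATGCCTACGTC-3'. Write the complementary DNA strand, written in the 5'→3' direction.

The complement of GCCCGGGGAATACTTTATGAAATTCGCTTGGACGGCCCCCCGGATTGGAGCATGCCTACGTC is CGGGCCCCTTATGAAATACTTTAAGCGAACCTGCCGGGGGGCCTAACCTCGTACGGATGCAG (A↔T, G↔C). DNA strands are antiparallel, so the complementary strand runs 3'→5'; reversing gives the 5'→3' form.

5'-GACGTAGGCATGCTCCAATCCGGGGGGCCGTCCAAGCGAATTTCATAAAGTATTCCCCGGGC-3'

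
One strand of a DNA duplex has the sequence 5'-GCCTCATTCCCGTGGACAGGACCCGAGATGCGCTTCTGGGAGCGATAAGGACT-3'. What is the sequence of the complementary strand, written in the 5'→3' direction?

5'-AGTCCTTATCGCTCCCAGAAGCGCATCTCGGGTCCTGTCCACGGGAATGAGGC-3'

Pairing A↔T and G↔C gives CGGAGTAAGGGCACCTGTCCTGGGCTCTACGCGAAGACCCTCGCTATTCCTGA, running 3'→5'. Reverse for the 5'→3' convention.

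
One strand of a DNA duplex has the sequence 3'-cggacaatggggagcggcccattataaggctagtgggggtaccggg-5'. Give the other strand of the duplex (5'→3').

5'-GCCTGTTACCCCTCGCCGGGTAATATTCCGATCACCCCCATGGCCC-3'

The strand is given 3'→5', so its complement runs 5'→3' in the same left-to-right order: pair each base A↔T, G↔C.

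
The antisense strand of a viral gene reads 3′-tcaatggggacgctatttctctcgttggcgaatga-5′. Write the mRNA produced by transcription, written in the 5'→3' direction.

5'-AGUUACCCCUGCGAUAAAGAGAGCAACCGCUUACU-3'

Reading the template 3'→5' as shown, RNA polymerase pairs each base (A→U, T→A, G↔C) to build mRNA 5'→3' directly.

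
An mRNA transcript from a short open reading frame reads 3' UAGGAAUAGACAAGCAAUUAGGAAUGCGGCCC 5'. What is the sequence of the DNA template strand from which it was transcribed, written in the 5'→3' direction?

Written 5'→3' the mRNA is CCCGGCGUAAGGAUUAACGAACAGAUAAGGAU, so the coding DNA strand is CCCGGCGTAAGGATTAACGAACAGATAAGGAT. The template is its reverse complement.

5′-ATCCTTATCTGTTCGTTAATCCTTACGCCGGG-3′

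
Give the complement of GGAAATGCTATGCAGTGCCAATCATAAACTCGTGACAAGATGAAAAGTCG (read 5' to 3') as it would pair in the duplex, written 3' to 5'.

3'-CCTTTACGATACGTCACGGTTAGTATTTGAGCACTGTTCTACTTTTCAGC-5'

Base-pairing A↔T, G↔C gives the complement. The complementary strand is antiparallel, so paired with a 5'→3' strand it runs 3'→5'.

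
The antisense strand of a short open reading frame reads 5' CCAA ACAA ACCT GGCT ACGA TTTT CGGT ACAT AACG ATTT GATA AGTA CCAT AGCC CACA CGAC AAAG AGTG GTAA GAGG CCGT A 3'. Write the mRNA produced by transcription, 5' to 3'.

RNA polymerase reads the template 3'→5' and synthesizes mRNA 5'→3' by base-pairing (A→U, T→A, G↔C). The complement of the template is GGTTTGTTTGGACCGATGCTAAAAGCCATGTATTGCTAAACTATTCATGGTATCGGGTGTGCTGTTTCTCACCATTCTCCGGCAT; antiparallel, so 5'→3' the coding strand is TACGGCCTCTTACCACTCTTTGTCGTGTGGGCTATGGTACTTATCAAATCGTTATGTACCGAAAATCGTAGCCAGGTTTGTTTGG. Replace T with U for the mRNA.

5'-UACGGCCUCUUACCACUCUUUGUCGUGUGGGCUAUGGUACUUAUCAAAUCGUUAUGUACCGAAAAUCGUAGCCAGGUUUGUUUGG-3'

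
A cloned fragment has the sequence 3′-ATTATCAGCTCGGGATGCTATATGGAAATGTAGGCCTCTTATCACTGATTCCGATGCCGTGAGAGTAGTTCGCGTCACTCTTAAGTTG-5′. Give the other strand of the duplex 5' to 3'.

The strand is given 3'→5', so its complement runs 5'→3' in the same left-to-right order: pair each base A↔T, G↔C.

5'-TAATAGTCGAGCCCTACGATATACCTTTACATCCGGAGAATAGTGACTAAGGCTACGGCACTCTCATCAAGCGCAGTGAGAATTCAAC-3'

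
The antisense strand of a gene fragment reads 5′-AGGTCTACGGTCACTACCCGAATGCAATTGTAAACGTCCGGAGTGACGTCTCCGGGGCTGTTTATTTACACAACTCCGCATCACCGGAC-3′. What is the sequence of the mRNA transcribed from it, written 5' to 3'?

5′-GUCCGGUGAUGCGGAGUUGUGUAAAUAAACAGCCCCGGAGACGUCACUCCGGACGUUUACAAUUGCAUUCGGGUAGUGACCGUAGACCU-3′

RNA polymerase reads the template 3'→5' and synthesizes mRNA 5'→3' by base-pairing (A→U, T→A, G↔C). The complement of the template is TCCAGATGCCAGTGATGGGCTTACGTTAACATTTGCAGGCCTCACTGCAGAGGCCCCGACAAATAAATGTGTTGAGGCGTAGTGGCCTG; antiparallel, so 5'→3' the coding strand is GTCCGGTGATGCGGAGTTGTGTAAATAAACAGCCCCGGAGACGTCACTCCGGACGTTTACAATTGCATTCGGGTAGTGACCGTAGACCT. Replace T with U for the mRNA.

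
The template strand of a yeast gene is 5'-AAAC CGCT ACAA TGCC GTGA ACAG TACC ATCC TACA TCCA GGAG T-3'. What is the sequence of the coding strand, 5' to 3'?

5'-ACTCCTGGATGTAGGATGGTACTGTTCACGGCATTGTAGCGGTTT-3'

The coding strand is complementary and antiparallel to the template: take the complement (A↔T, G↔C) and reverse.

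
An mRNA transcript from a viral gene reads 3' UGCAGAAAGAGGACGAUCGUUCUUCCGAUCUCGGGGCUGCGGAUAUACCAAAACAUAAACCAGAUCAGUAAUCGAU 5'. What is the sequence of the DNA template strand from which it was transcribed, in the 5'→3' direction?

5'-ACGTCTTTCTCCTGCTAGCAAGAAGGCTAGAGCCCCGACGCCTATATGGTTTTGTATTTGGTCTAGTCATTAGCTA-3'

Written 5'→3' the mRNA is UAGCUAAUGACUAGACCAAAUACAAAACCAUAUAGGCGUCGGGGCUCUAGCCUUCUUGCUAGCAGGAGAAAGACGU, so the coding DNA strand is TAGCTAATGACTAGACCAAATACAAAACCATATAGGCGTCGGGGCTCTAGCCTTCTTGCTAGCAGGAGAAAGACGT. The template is its reverse complement.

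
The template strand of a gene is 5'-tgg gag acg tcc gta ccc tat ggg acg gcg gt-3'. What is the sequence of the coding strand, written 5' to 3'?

5'-ACCGCCGTCCCATAGGGTACGGACGTCTCCCA-3'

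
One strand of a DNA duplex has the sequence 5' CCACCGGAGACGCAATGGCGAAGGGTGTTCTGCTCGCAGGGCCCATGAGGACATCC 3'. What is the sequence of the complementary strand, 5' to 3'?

5'-GGATGTCCTCATGGGCCCTGCGAGCAGAACACCCTTCGCCATTGCGTCTCCGGTGG-3'

Pairing A↔T and G↔C gives GGTGGCCTCTGCGTTACCGCTTCCCACAAGACGAGCGTCCCGGGTACTCCTGTAGG, running 3'→5'. Reverse for the 5'→3' convention.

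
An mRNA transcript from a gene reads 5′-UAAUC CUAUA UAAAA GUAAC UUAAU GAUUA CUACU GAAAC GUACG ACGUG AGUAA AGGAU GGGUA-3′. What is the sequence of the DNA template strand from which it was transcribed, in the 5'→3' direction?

5'-TACCCATCCTTTACTCACGTCGTACGTTTCAGTAGTAATCATTAAGTTACTTTTATATAGGATTA-3'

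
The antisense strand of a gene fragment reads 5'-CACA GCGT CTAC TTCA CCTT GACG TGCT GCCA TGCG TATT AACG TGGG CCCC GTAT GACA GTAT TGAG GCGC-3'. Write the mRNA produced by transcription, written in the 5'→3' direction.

RNA polymerase reads the template 3'→5' and synthesizes mRNA 5'→3' by base-pairing (A→U, T→A, G↔C). The complement of the template is GTGTCGCAGATGAAGTGGAACTGCACGACGGTACGCATAATTGCACCCGGGGCATACTGTCATAACTCCGCG; antiparallel, so 5'→3' the coding strand is GCGCCTCAATACTGTCATACGGGGCCCACGTTAATACGCATGGCAGCACGTCAAGGTGAAGTAGACGCTGTG. Replace T with U for the mRNA.

5'-GCGCCUCAAUACUGUCAUACGGGGCCCACGUUAAUACGCAUGGCAGCACGUCAAGGUGAAGUAGACGCUGUG-3'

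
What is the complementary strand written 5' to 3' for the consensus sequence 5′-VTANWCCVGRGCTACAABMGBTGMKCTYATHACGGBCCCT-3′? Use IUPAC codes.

5′-AGGGVCCGTDATRAGMKCAVCKVTTGTAGCYCBGGWNTAB-3′

Standard pairs A↔T, G↔C; ambiguity codes pair R↔Y, M↔K, W↔W, B↔V, H↔D, N↔N. Complement (BATNWGGBCYCGATGTTVKCVACKMGARTADTGCCVGGGA), then reverse for 5'→3'.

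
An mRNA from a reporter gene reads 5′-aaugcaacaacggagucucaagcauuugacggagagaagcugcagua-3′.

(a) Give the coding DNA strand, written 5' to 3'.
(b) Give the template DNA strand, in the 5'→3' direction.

(a) 5'-AATGCAACAACGGAGTCTCAAGCATTTGACGGAGAGAAGCTGCAGTA-3'
(b) 5′-TACTGCAGCTTCTCTCCGTCAAATGCTTGAGACTCCGTTGTTGCATT-3′

(a) The coding strand matches the mRNA with U→T.
(b) The template strand is the reverse complement of the coding strand.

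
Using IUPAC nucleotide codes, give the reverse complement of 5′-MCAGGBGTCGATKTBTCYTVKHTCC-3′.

5'-GGADMBARGAVAMATCGACVCCTGK-3'

Standard pairs A↔T, G↔C; ambiguity codes pair Y↔R, M↔K, B↔V, H↔D. Complement (KGTCCVCAGCTAMAVAGRABMDAGG), then reverse for 5'→3'.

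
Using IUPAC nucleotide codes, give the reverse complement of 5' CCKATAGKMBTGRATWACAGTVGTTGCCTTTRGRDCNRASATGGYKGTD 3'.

Standard pairs A↔T, G↔C; ambiguity codes pair R↔Y, M↔K, W↔W, S↔S, B↔V, D↔H, N↔N. Complement (GGMTATCMKVACYTAWTGTCABCAACGGAAAYCYHGNYTSTACCRMCAH), then reverse for 5'→3'.

5'-HACMRCCATSTYNGHYCYAAAGGCAACBACTGTWATYCAVKMCTATMGG-3'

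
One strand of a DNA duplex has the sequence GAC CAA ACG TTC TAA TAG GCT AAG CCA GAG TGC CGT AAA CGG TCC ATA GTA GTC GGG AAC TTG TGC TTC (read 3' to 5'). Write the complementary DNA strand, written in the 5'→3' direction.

5'-CTGGTTTGCAAGATTATCCGATTCGGTCTCACGGCATTTGCCAGGTATCATCAGCCCTTGAACACGAAG-3'

The strand is given 3'→5', so its complement runs 5'→3' in the same left-to-right order: pair each base A↔T, G↔C.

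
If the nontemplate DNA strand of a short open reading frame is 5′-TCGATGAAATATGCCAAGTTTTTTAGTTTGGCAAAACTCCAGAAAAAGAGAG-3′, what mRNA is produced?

5'-UCGAUGAAAUAUGCCAAGUUUUUUAGUUUGGCAAAACUCCAGAAAAAGAGAG-3'

The mRNA is synthesized from the template strand, so it matches the coding strand with T replaced by U.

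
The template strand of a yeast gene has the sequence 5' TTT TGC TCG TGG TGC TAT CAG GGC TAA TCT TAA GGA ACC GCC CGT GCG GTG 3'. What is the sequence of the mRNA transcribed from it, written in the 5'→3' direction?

The mRNA has the sequence of the coding strand (reverse complement of the template) with T→U. Reverse complement of TTTTGCTCGTGGTGCTATCAGGGCTAATCTTAAGGAACCGCCCGTGCGGTG is CACCGCACGGGCGGTTCCTTAAGATTAGCCCTGATAGCACCACGAGCAAAA; then T→U.

5'-CACCGCACGGGCGGUUCCUUAAGAUUAGCCCUGAUAGCACCACGAGCAAAA-3'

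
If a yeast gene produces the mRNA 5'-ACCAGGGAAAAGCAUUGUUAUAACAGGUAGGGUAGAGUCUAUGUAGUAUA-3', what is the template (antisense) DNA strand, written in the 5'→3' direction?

Replace U with T to get the coding DNA strand: ACCAGGGAAAAGCATTGTTATAACAGGTAGGGTAGAGTCTATGTAGTATA. The template strand is its reverse complement (complement TGGTCCCTTTTCGTAACAATATTGTCCATCCCATCTCAGATACATCATAT, then reverse).

5′-TATACTACATAGACTCTACCCTACCTGTTATAACAATGCTTTTCCCTGGT-3′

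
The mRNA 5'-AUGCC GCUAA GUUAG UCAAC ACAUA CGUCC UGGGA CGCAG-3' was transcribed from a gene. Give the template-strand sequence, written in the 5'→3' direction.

Replace U with T to get the coding DNA strand: ATGCCGCTAAGTTAGTCAACACATACGTCCTGGGACGCAG. The template strand is its reverse complement (complement TACGGCGATTCAATCAGTTGTGTATGCAGGACCCTGCGTC, then reverse).

5'-CTGCGTCCCAGGACGTATGTGTTGACTAACTTAGCGGCAT-3'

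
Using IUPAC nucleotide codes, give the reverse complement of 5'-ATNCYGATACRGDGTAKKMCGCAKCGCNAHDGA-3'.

5′-TCHDTNGCGMTGCGKMMTACHCYGTATCRGNAT-3′

Standard pairs A↔T, G↔C; ambiguity codes pair R↔Y, M↔K, D↔H, N↔N. Complement (TANGRCTATGYCHCATMMKGCGTMGCGNTDHCT), then reverse for 5'→3'.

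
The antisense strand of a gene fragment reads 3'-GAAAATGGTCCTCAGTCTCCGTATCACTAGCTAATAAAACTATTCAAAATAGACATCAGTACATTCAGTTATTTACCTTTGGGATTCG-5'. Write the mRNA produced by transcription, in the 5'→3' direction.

5'-CUUUUACCAGGAGUCAGAGGCAUAGUGAUCGAUUAUUUUGAUAAGUUUUAUCUGUAGUCAUGUAAGUCAAUAAAUGGAAACCCUAAGC-3'

Reading the template 3'→5' as shown, RNA polymerase pairs each base (A→U, T→A, G↔C) to build mRNA 5'→3' directly.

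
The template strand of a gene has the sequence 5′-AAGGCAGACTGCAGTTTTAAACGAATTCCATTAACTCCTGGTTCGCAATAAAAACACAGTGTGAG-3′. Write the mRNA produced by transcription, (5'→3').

RNA polymerase reads the template 3'→5' and synthesizes mRNA 5'→3' by base-pairing (A→U, T→A, G↔C). The complement of the template is TTCCGTCTGACGTCAAAATTTGCTTAAGGTAATTGAGGACCAAGCGTTATTTTTGTGTCACACTC; antiparallel, so 5'→3' the coding strand is CTCACACTGTGTTTTTATTGCGAACCAGGAGTTAATGGAATTCGTTTAAAACTGCAGTCTGCCTT. Replace T with U for the mRNA.

5'-CUCACACUGUGUUUUUAUUGCGAACCAGGAGUUAAUGGAAUUCGUUUAAAACUGCAGUCUGCCUU-3'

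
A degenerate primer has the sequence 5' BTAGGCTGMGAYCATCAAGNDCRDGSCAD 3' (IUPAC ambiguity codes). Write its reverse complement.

Standard pairs A↔T, G↔C; ambiguity codes pair R↔Y, M↔K, S↔S, B↔V, D↔H, N↔N. Complement (VATCCGACKCTRGTAGTTCNHGYHCSGTH), then reverse for 5'→3'.

5'-HTGSCHYGHNCTTGATGRTCKCAGCCTAV-3'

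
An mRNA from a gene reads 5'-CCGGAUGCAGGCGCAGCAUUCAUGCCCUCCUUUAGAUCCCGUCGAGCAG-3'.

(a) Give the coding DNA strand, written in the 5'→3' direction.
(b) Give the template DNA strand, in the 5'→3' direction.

(a) 5'-CCGGATGCAGGCGCAGCATTCATGCCCTCCTTTAGATCCCGTCGAGCAG-3'
(b) 5′-CTGCTCGACGGGATCTAAAGGAGGGCATGAATGCTGCGCCTGCATCCGG-3′

(a) The coding strand matches the mRNA with U→T.
(b) The template strand is the reverse complement of the coding strand.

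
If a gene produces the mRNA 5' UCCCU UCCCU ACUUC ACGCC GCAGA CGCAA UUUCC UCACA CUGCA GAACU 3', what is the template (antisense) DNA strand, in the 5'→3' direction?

Replace U with T to get the coding DNA strand: TCCCTTCCCTACTTCACGCCGCAGACGCAATTTCCTCACACTGCAGAACT. The template strand is its reverse complement (complement AGGGAAGGGATGAAGTGCGGCGTCTGCGTTAAAGGAGTGTGACGTCTTGA, then reverse).

5'-AGTTCTGCAGTGTGAGGAAATTGCGTCTGCGGCGTGAAGTAGGGAAGGGA-3'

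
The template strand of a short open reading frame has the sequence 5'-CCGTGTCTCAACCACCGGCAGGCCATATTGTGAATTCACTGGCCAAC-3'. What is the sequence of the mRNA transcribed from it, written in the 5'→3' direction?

The mRNA has the sequence of the coding strand (reverse complement of the template) with T→U. Reverse complement of CCGTGTCTCAACCACCGGCAGGCCATATTGTGAATTCACTGGCCAAC is GTTGGCCAGTGAATTCACAATATGGCCTGCCGGTGGTTGAGACACGG; then T→U.

5'-GUUGGCCAGUGAAUUCACAAUAUGGCCUGCCGGUGGUUGAGACACGG-3'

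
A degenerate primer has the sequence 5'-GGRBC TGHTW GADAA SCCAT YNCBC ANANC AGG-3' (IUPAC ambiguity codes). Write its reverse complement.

Standard pairs A↔T, G↔C; ambiguity codes pair R↔Y, W↔W, S↔S, B↔V, D↔H, N↔N. Complement (CCYVGACDAWCTHTTSGGTARNGVGTNTNGTCC), then reverse for 5'→3'.

5'-CCTGNTNTGVGNRATGGSTTHTCWADCAGVYCC-3'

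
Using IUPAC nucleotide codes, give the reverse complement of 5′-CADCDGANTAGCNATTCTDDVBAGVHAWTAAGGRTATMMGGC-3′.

Standard pairs A↔T, G↔C; ambiguity codes pair R↔Y, M↔K, W↔W, B↔V, D↔H, N↔N. Complement (GTHGHCTNATCGNTAAGAHHBVTCBDTWATTCCYATAKKCCG), then reverse for 5'→3'.

5'-GCCKKATAYCCTTAWTDBCTVBHHAGAATNGCTANTCHGHTG-3'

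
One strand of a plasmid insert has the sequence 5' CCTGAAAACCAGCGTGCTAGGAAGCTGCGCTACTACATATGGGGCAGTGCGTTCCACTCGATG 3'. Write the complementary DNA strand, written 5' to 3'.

5′-CATCGAGTGGAACGCACTGCCCCATATGTAGTAGCGCAGCTTCCTAGCACGCTGGTTTTCAGG-3′

The complement of CCTGAAAACCAGCGTGCTAGGAAGCTGCGCTACTACATATGGGGCAGTGCGTTCCACTCGATG is GGACTTTTGGTCGCACGATCCTTCGACGCGATGATGTATACCCCGTCACGCAAGGTGAGCTAC (A↔T, G↔C). DNA strands are antiparallel, so the complementary strand runs 3'→5'; reversing gives the 5'→3' form.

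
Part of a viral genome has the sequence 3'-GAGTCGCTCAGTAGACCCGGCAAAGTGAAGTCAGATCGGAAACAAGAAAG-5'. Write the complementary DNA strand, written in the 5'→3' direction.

5'-CTCAGCGAGTCATCTGGGCCGTTTCACTTCAGTCTAGCCTTTGTTCTTTC-3'

The strand is given 3'→5', so its complement runs 5'→3' in the same left-to-right order: pair each base A↔T, G↔C.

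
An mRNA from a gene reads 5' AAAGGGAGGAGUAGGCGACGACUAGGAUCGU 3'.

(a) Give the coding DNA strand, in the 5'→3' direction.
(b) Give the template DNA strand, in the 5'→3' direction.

(a) 5′-AAAGGGAGGAGTAGGCGACGACTAGGATCGT-3′
(b) 5'-ACGATCCTAGTCGTCGCCTACTCCTCCCTTT-3'

(a) The coding strand matches the mRNA with U→T.
(b) The template strand is the reverse complement of the coding strand.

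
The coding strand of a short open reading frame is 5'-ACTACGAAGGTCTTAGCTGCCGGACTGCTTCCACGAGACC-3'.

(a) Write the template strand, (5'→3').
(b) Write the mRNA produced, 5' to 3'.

(a) The template strand is the reverse complement of the coding strand: complement TGATGCTTCCAGAATCGACGGCCTGACGAAGGTGCTCTGG, then reverse.
(b) mRNA matches the coding strand with T→U.

(a) 5′-GGTCTCGTGGAAGCAGTCCGGCAGCTAAGACCTTCGTAGT-3′
(b) 5'-ACUACGAAGGUCUUAGCUGCCGGACUGCUUCCACGAGACC-3'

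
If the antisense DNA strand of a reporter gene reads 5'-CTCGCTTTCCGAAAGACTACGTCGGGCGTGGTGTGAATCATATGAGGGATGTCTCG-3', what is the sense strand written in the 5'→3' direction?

5'-CGAGACATCCCTCATATGATTCACACCACGCCCGACGTAGTCTTTCGGAAAGCGAG-3'

The coding strand is complementary and antiparallel to the template: take the complement (A↔T, G↔C) and reverse.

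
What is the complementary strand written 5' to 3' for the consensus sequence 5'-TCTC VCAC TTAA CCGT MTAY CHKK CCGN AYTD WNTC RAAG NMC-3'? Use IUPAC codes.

5'-GKNCTTYGANWHARTNCGGMMDGRTAKACGGTTAAGTGBGAGA-3'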